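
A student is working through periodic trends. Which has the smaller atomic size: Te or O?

O

Atomic radius shrinks across a period as nuclear charge pulls the same shell inward, and grows down a group as new shells are added.
All are in group 16, so atomic radius increases down the group.
So O has the smaller atomic size (O < Te).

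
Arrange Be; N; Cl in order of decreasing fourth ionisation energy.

Be > N > Cl

Consider each +3 ion: Be³⁺ is already 1 electron into the core; N³⁺ still has 2 valence electrons; Cl³⁺ still has 4 valence electrons.
Pulling an electron out of a noble-gas core costs far more than removing a remaining valence electron, so Be sits at the high end of IE_4.
Valence configurations: N³⁺ [He]2s², Cl³⁺ [Ne]3s²3p².
Tabulated IE_4 (kJ/mol): Be 21007, N 7475, Cl 5159.
So the fourth ionization energies run Cl < N < Be.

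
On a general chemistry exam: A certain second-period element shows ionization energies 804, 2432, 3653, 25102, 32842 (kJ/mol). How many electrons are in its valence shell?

3

Look for the largest jump between consecutive ionization energies: IE4/IE3 ≈ 6.9, far larger than any earlier ratio.
That jump marks the point where a core electron is being removed. So the atom has 3 valence electrons.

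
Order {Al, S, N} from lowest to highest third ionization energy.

Al < S < N

The third ionization energy removes an electron from the +2 ion. For each element: Al²⁺ still has 1 valence electron; S²⁺ still has 4 valence electrons; N²⁺ still has 3 valence electrons.
All are still removing valence electrons, so compare the +2 ions as you would atoms: IE_3 generally rises across a period (higher Z_eff) and falls down a group (larger shell), subject to the usual subshell exceptions.
Valence configurations: Al²⁺ [Ne]3s¹, S²⁺ [Ne]3s²3p², N²⁺ [He]2s²2p¹.
The numbers (kJ/mol): Al 2745, S 3357, N 4578.
Putting it together, IE_3: Al < S < N.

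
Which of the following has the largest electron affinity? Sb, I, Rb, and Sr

I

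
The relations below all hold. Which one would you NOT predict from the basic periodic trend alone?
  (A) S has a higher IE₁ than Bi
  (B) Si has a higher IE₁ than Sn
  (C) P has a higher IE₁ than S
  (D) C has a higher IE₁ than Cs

The general trend: IE₁ increases across a period and decreases down a group.
(A) S (period 3, group 16) vs Bi (period 6, group 15): the stated order agrees with the simple trend.
(B) Si (period 3, group 14) vs Sn (period 5, group 14): the stated order agrees with the simple trend.
(C) P (period 3, group 15) vs S (period 3, group 16): the stated order contradicts the simple trend.
(D) C (period 2, group 14) vs Cs (period 6, group 1): the stated order agrees with the simple trend.
The exception is (C): S (3p⁴) ionizes more easily than half-filled P (3p³) because the paired 3p electron in S is pushed out by e⁻–e⁻ repulsion.

(C)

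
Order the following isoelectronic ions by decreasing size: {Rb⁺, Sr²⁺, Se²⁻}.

Se²⁻ > Rb⁺ > Sr²⁺

All of these have 36 electrons, so size is governed by nuclear charge alone: the more protons, the stronger the pull on the same electron cloud, and the smaller the ion.
Nuclear charges: Sr²⁺ (Z=38), Rb⁺ (Z=37), Se²⁻ (Z=34).
Largest to smallest: Se²⁻ > Rb⁺ > Sr²⁺.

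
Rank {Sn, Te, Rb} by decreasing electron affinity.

Te > Sn > Rb

Rb is in period 5, group 1; Sn is in period 5, group 14; Te is in period 5, group 16.
Electron affinity generally becomes more exothermic across a period toward the halogens and less exothermic down a group.
All lie in period 5, so electron affinity increases left to right.
So from highest to lowest: Te > Sn > Rb.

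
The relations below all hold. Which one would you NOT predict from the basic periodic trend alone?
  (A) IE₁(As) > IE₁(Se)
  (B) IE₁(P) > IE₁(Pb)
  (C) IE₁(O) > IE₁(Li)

The general trend: first ionisation energy increases across a period and decreases down a group.
(A) As (period 4, group 15) vs Se (period 4, group 16): the stated order contradicts the simple trend.
(B) P (period 3, group 15) vs Pb (period 6, group 14): the stated order agrees with the simple trend.
(C) O (period 2, group 16) vs Li (period 2, group 1): the stated order agrees with the simple trend.
The exception is (A): Se (4p⁴) ionizes more easily than half-filled As (4p³).

(A)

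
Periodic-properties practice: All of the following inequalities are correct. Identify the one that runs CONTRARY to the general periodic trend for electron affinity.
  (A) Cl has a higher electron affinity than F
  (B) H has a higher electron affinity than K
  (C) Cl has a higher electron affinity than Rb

(A)

The general trend: electron affinity increases across a period and decreases down a group.
(A) Cl (period 3, group 17) vs F (period 2, group 17): the stated order contradicts the simple trend.
(B) H (period 1, group 1) vs K (period 4, group 1): the stated order agrees with the simple trend.
(C) Cl (period 3, group 17) vs Rb (period 5, group 1): the stated order agrees with the simple trend.
The exception is (A): F's small 2p subshell makes the incoming electron feel strong e⁻–e⁻ repulsion, so Cl actually releases more energy on gaining an electron.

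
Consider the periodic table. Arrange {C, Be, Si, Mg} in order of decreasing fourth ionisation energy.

The fourth ionization energy removes an electron from the +3 ion. For each element: C³⁺ still has 1 valence electron; Be³⁺ is already 1 electron into the core; Si³⁺ still has 1 valence electron; Mg³⁺ is already 1 electron into the core.
Breaking into a closed-shell core is much more expensive than removing a leftover valence electron — Mg and Be have the largest IE_4 here.
Valence configurations: C³⁺ [He]2s¹, Si³⁺ [Ne]3s¹.
Approximate IE_4 values (kJ/mol): C 6223, Be 21007, Si 4356, Mg 10543.
Overall IE_4 order: Si < C < Mg < Be.

Be, Mg, C, Si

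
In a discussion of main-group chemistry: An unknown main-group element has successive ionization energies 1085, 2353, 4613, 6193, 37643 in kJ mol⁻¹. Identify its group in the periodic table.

Look for the largest jump between consecutive ionization energies: IE5/IE4 ≈ 6.1, far larger than any earlier ratio.
That jump marks the point where a core electron is being removed. So the atom has 4 valence electrons.
A main-group element with 4 valence electrons is in group 14.

Group 14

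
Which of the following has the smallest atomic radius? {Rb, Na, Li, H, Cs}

H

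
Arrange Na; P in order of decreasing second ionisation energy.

After 1 electron has been removed, what remains? Na⁺ is the bare [Ne] core; P⁺ still has 4 valence electrons.
Core electrons are held far more tightly than valence electrons, so Na tops the IE_2 order.
Tabulated IE_2 (kJ/mol): Na 4562, P 1907.
So the second ionization energies run P < Na.

Na > P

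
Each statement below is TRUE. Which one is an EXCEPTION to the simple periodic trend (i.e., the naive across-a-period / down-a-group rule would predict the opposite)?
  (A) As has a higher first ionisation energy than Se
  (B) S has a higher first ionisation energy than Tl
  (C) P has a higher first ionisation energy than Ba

(A)

The general trend: first ionisation energy increases across a period and decreases down a group.
(A) As (period 4, group 15) vs Se (period 4, group 16): the stated order contradicts the simple trend.
(B) S (period 3, group 16) vs Tl (period 6, group 13): the stated order agrees with the simple trend.
(C) P (period 3, group 15) vs Ba (period 6, group 2): the stated order agrees with the simple trend.
The exception is (A): Se (4p⁴) ionizes more easily than half-filled As (4p³).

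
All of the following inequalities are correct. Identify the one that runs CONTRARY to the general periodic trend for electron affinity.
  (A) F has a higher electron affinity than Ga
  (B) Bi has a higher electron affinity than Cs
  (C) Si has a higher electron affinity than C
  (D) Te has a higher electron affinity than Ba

(C)

The general trend: electron affinity increases across a period and decreases down a group.
(A) F (period 2, group 17) vs Ga (period 4, group 13): the stated order agrees with the simple trend.
(B) Bi (period 6, group 15) vs Cs (period 6, group 1): the stated order agrees with the simple trend.
(C) Si (period 3, group 14) vs C (period 2, group 14): the stated order contradicts the simple trend.
(D) Te (period 5, group 16) vs Ba (period 6, group 2): the stated order agrees with the simple trend.
The exception is (C): Si's larger, more diffuse 3p orbitals accept an added electron slightly more readily than C's compact 2p.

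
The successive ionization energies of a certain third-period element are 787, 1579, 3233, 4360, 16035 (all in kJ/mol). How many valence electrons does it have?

4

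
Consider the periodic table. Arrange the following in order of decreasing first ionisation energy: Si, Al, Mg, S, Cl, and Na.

Na is in period 3, group 1; Mg is in period 3, group 2; Al is in period 3, group 13; Si is in period 3, group 14; S is in period 3, group 16; Cl is in period 3, group 17.
Removing the outermost electron gets harder across a period and easier down a group.
All lie in period 3; the across-period trend (first ionization energy increases left to right) applies, with the exception below.
Note the exception: Mg has a higher first ionization energy than Al, contrary to the simple trend — Al's single 3p electron is easier to remove than one from Mg's filled 3s².
Tabulated first ionization energy (kJ/mol): Na 496, Mg 738, Al 578, Si 786, S 1000, Cl 1251.
So from highest to lowest: Cl > S > Si > Mg > Al > Na.

Cl > S > Si > Mg > Al > Na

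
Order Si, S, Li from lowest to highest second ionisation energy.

Si < S < Li

The second ionization energy removes an electron from the +1 ion. For each element: Si⁺ still has 3 valence electrons; S⁺ still has 5 valence electrons; Li⁺ is the bare [He] core.
Pulling an electron out of a noble-gas core costs far more than removing a remaining valence electron, so Li sits at the high end of IE_2.
Valence configurations: Si⁺ [Ne]3s²3p¹, S⁺ [Ne]3s²3p³.
Tabulated IE_2 (kJ/mol): Si 1577, S 2252, Li 7298.
Putting it together, IE_2: Si < S < Li.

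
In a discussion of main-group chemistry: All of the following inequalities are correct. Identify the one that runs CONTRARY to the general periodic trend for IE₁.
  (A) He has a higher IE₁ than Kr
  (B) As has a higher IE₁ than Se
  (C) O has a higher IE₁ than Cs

(B)

The general trend: IE₁ increases across a period and decreases down a group.
(A) He (period 1, group 18) vs Kr (period 4, group 18): the stated order agrees with the simple trend.
(B) As (period 4, group 15) vs Se (period 4, group 16): the stated order contradicts the simple trend.
(C) O (period 2, group 16) vs Cs (period 6, group 1): the stated order agrees with the simple trend.
The exception is (B): Se (4p⁴) ionizes more easily than half-filled As (4p³).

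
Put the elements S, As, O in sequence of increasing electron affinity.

O is in period 2, group 16; S is in period 3, group 16; As is in period 4, group 15.
Electron affinity generally becomes more exothermic across a period toward the halogens and less exothermic down a group.
Neither a single period nor a single group — weigh both effects.
O > As: both effects reinforce here, so O is clearly the higher of the two.
S > O: this pair runs against the simple trend — see the exception note.
Note the exception: S has a higher electron affinity than O, contrary to the simple trend — the compact 2p subshell of O repels the added electron more than S's larger 3p does.
For reference (kJ/mol): O 141, S 200, As 78.
So from lowest to highest: As < O < S.

As, O, S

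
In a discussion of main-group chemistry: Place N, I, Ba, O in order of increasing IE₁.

Ba, I, O, N

N is in period 2, group 15; O is in period 2, group 16; I is in period 5, group 17; Ba is in period 6, group 2.
First ionization energy rises across a period (greater Z_eff holds electrons more tightly) and falls down a group (valence electrons are farther from the nucleus).
Neither a single period nor a single group — weigh both effects.
I > Ba: both effects reinforce here, so I is clearly the higher of the two.
O > I: the two effects oppose for this pair; the down-group effect wins (1314 vs 1008 kJ/mol).
N > O: this pair runs against the simple trend — see the exception note.
Note the exception: N has a higher first ionization energy than O, contrary to the simple trend — pairing an electron in O's 2p⁴ costs repulsion energy, so O ionizes more easily than half-filled N (2p³).
Approximate values (kJ/mol): N 1402, O 1314, I 1008, Ba 503.
So from lowest to highest: Ba < I < O < N.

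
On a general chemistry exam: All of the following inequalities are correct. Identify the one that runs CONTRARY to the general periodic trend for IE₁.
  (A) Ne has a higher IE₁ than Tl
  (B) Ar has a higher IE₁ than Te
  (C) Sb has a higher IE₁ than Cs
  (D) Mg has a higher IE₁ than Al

(D)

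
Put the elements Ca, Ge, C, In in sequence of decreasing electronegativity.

Electronegativity increases across a period and decreases down a group, tracking effective nuclear charge and atomic size.
These span different periods and groups, so the two trends combine.
In > Ca: the two effects oppose for this pair; the across-period effect wins (1.78 vs 1.00).
Ge > In: both effects reinforce here, so Ge is clearly the higher of the two.
C > Ge: C sits above Ge in group 14, so the down-group effect alone puts C higher.
Tabulated electronegativity (Pauling): C 2.55, Ca 1.00, Ge 2.01, In 1.78.
So from highest to lowest: C > Ge > In > Ca.

C, Ge, In, Ca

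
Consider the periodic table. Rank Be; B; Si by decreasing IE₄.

B, Be, Si

Consider each +3 ion: Be³⁺ is already 1 electron into the core; B³⁺ is the bare [He] core; Si³⁺ still has 1 valence electron.
Pulling an electron out of a noble-gas core costs far more than removing a remaining valence electron, so Be and B sit at the high end of IE_4.
The numbers (kJ/mol): Be 21007, B 25026, Si 4356.
Overall IE_4 order: Si < Be < B.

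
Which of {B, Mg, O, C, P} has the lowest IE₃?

P

After 2 electrons have been removed, what remains? B²⁺ still has 1 valence electron; Mg²⁺ is the bare [Ne] core; O²⁺ still has 4 valence electrons; C²⁺ still has 2 valence electrons; P²⁺ still has 3 valence electrons.
Pulling an electron out of a noble-gas core costs far more than removing a remaining valence electron, so Mg sits at the high end of IE_3.
Valence configurations: B²⁺ [He]2s¹, O²⁺ [He]2s²2p², C²⁺ [He]2s², P²⁺ [Ne]3s²3p¹.
Approximate IE_3 values (kJ/mol): B 3660, Mg 7733, O 5300, C 4620, P 2914.
So the third ionization energies run P < B < C < O < Mg.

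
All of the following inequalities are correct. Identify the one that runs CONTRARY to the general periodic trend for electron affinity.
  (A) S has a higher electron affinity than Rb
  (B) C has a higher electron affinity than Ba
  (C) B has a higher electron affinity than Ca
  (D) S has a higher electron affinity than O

(D)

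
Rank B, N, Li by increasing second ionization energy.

IE_2 is the cost of taking one more electron from the +1 cation: B⁺ still has 2 valence electrons; N⁺ still has 4 valence electrons; Li⁺ is the bare [He] core.
Core electrons are held far more tightly than valence electrons, so Li tops the IE_2 order.
Valence configurations: B⁺ [He]2s², N⁺ [He]2s²2p².
The numbers (kJ/mol): B 2427, N 2856, Li 7298.
Putting it together, IE_2: B < N < Li.

B < N < Li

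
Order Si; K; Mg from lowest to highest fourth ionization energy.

IE_4 is the cost of taking one more electron from the +3 cation: Si³⁺ still has 1 valence electron; K³⁺ is already 2 electrons into the core; Mg³⁺ is already 1 electron into the core.
Core electrons are held far more tightly than valence electrons, so K and Mg top the IE_4 order.
Tabulated IE_4 (kJ/mol): Si 4356, K 5877, Mg 10543.
Hence IE_4: Si < K < Mg.

Si, K, Mg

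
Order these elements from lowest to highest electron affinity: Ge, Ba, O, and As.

Ba < As < Ge < O

Adding an electron releases more energy for atoms nearer the top right (short of the noble gases).
Neither a single period nor a single group — weigh both effects.
As > Ba: relative to Ba, both the across-period and down-group shifts push As's electron affinity up.
Ge > As: this pair runs against the simple trend — see the exception note.
O > Ge: relative to Ge, both the across-period and down-group shifts push O's electron affinity up.
Note the exception: Ge has a higher electron affinity than As, contrary to the simple trend — adding an electron to As's half-filled 4p³ is unfavourable, so Ge (4p²) has the more exothermic EA.
Approximate values (kJ/mol): O 141, Ge 119, As 78, Ba 14.
So from lowest to highest: Ba < As < Ge < O.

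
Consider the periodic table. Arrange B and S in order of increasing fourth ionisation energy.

S < B

Consider each +3 ion: B³⁺ is the bare [He] core; S³⁺ still has 3 valence electrons.
Core electrons are held far more tightly than valence electrons, so B tops the IE_4 order.
The numbers (kJ/mol): B 25026, S 4556.
Overall IE_4 order: S < B.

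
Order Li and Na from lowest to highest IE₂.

Na < Li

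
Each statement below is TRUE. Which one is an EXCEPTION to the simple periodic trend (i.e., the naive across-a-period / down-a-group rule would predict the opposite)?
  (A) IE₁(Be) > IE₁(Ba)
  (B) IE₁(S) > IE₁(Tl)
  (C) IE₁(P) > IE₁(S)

(C)

The general trend: IE₁ increases across a period and decreases down a group.
(A) Be (period 2, group 2) vs Ba (period 6, group 2): the stated order agrees with the simple trend.
(B) S (period 3, group 16) vs Tl (period 6, group 13): the stated order agrees with the simple trend.
(C) P (period 3, group 15) vs S (period 3, group 16): the stated order contradicts the simple trend.
The exception is (C): S (3p⁴) ionizes more easily than half-filled P (3p³) because the paired 3p electron in S is pushed out by e⁻–e⁻ repulsion.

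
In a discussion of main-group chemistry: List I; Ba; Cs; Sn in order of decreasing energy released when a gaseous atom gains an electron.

Atoms with high Z_eff and room in the valence shell (especially the halogens) have the most exothermic electron affinities.
Neither a single period nor a single group — weigh both effects.
Cs > Ba: this pair runs against the simple trend — see the exception note.
Sn > Cs: both effects reinforce here, so Sn is clearly the higher of the two.
I > Sn: I lies to the right of Sn in period 5, so the across-period effect alone puts I higher.
Note the exception: Cs has a higher electron affinity than Ba, contrary to the simple trend — adding an electron to Ba (ns²) has to open a new, higher-energy np subshell, which is unfavourable.
Tabulated electron affinity (kJ/mol): Sn 107, I 295, Cs 46, Ba 14.
So from highest to lowest: I > Sn > Cs > Ba.

I > Sn > Cs > Ba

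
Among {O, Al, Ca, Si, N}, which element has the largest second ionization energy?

O

IE_2 is the cost of taking one more electron from the +1 cation: O⁺ still has 5 valence electrons; Al⁺ still has 2 valence electrons; Ca⁺ still has 1 valence electron; Si⁺ still has 3 valence electrons; N⁺ still has 4 valence electrons.
All are still removing valence electrons, so compare the +1 ions as you would atoms: IE_2 generally rises across a period (higher Z_eff) and falls down a group (larger shell), subject to the usual subshell exceptions.
Valence configurations: O⁺ [He]2s²2p³, Al⁺ [Ne]3s², Ca⁺ [Ar]4s¹, Si⁺ [Ne]3s²3p¹, N⁺ [He]2s²2p².
Si⁺ loses a lone 3p electron whereas Al⁺ must break into a filled 3s² pair, so IE_2(Al) > IE_2(Si) even though Si has the higher nuclear charge.
Tabulated IE_2 (kJ/mol): O 3388, Al 1817, Ca 1145, Si 1577, N 2856.
Putting it together, IE_2: Ca < Si < Al < N < O.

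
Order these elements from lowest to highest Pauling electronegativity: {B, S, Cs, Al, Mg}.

Cs < Mg < Al < B < S

B is in period 2, group 13; Mg is in period 3, group 2; Al is in period 3, group 13; S is in period 3, group 16; Cs is in period 6, group 1.
Smaller atoms with higher effective nuclear charge are more electronegative.
These span different periods and groups, so the two trends combine.
Mg > Cs: relative to Cs, both the across-period and down-group shifts push Mg's electronegativity up.
Al > Mg: both are in period 3; the period trend gives Al the larger value.
B > Al: B sits above Al in group 13, so the down-group effect alone puts B higher.
S > B: period and group pull opposite ways; the across-period shift dominates (2.58 vs 2.04).
For reference (Pauling): B 2.04, Mg 1.31, Al 1.61, S 2.58, Cs 0.79.
So from lowest to highest: Cs < Mg < Al < B < S.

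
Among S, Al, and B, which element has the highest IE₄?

B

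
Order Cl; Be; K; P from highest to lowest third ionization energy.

After 2 electrons have been removed, what remains? Cl²⁺ still has 5 valence electrons; Be²⁺ is the bare [He] core; K²⁺ is already 1 electron into the core; P²⁺ still has 3 valence electrons.
Core electrons are held far more tightly than valence electrons, so K and Be top the IE_3 order.
Valence configurations: Cl²⁺ [Ne]3s²3p³, P²⁺ [Ne]3s²3p¹.
Approximate IE_3 values (kJ/mol): Cl 3822, Be 14849, K 4420, P 2914.
Putting it together, IE_3: P < Cl < K < Be.

Be > K > Cl > P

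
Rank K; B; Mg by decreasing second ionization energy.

After 1 electron has been removed, what remains? K⁺ is the bare [Ar] core; B⁺ still has 2 valence electrons; Mg⁺ still has 1 valence electron.
Pulling an electron out of a noble-gas core costs far more than removing a remaining valence electron, so K sits at the high end of IE_2.
Valence configurations: B⁺ [He]2s², Mg⁺ [Ne]3s¹.
Approximate IE_2 values (kJ/mol): K 3052, B 2427, Mg 1451.
Overall IE_2 order: Mg < B < K.

K, B, Mg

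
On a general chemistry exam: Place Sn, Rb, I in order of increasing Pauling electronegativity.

EN rises left→right (higher Z_eff, smaller atoms) and falls top→bottom (larger, more shielded atoms).
All lie in period 5, so electronegativity increases left to right.
So from lowest to highest: Rb < Sn < I.

Rb < Sn < I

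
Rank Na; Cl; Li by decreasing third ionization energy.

IE_3 is the cost of taking one more electron from the +2 cation: Na²⁺ is already 1 electron into the core; Cl²⁺ still has 5 valence electrons; Li²⁺ is already 1 electron into the core.
Breaking into a closed-shell core is much more expensive than removing a leftover valence electron — Na and Li have the largest IE_3 here.
Approximate IE_3 values (kJ/mol): Na 6910, Cl 3822, Li 11815.
Putting it together, IE_3: Cl < Na < Li.

Li > Na > Cl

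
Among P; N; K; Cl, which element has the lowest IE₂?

The second ionization energy removes an electron from the +1 ion. For each element: P⁺ still has 4 valence electrons; N⁺ still has 4 valence electrons; K⁺ is the bare [Ar] core; Cl⁺ still has 6 valence electrons.
Pulling an electron out of a noble-gas core costs far more than removing a remaining valence electron, so K sits at the high end of IE_2.
Valence configurations: P⁺ [Ne]3s²3p², N⁺ [He]2s²2p², Cl⁺ [Ne]3s²3p⁴.
Tabulated IE_2 (kJ/mol): P 1907, N 2856, K 3052, Cl 2298.
So the second ionization energies run P < Cl < N < K.

P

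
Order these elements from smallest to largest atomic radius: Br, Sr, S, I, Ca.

S is in period 3, group 16; Ca is in period 4, group 2; Br is in period 4, group 17; Sr is in period 5, group 2; I is in period 5, group 17.
Atomic radius shrinks across a period as nuclear charge pulls the same shell inward, and grows down a group as new shells are added.
These span different periods and groups, so the two trends combine.
Br > S: the two effects oppose for this pair; the down-group effect wins (114 vs 103 pm).
I > Br: I sits below Br in group 17, so the down-group effect alone puts I larger.
Ca > I: period and group pull opposite ways; the across-period shift dominates (171 vs 133 pm).
Sr > Ca: Sr sits below Ca in group 2, so the down-group effect alone puts Sr larger.
Tabulated atomic radius (pm): S 103, Ca 171, Br 114, Sr 185, I 133.
So from smallest to largest: S < Br < I < Ca < Sr.

S < Br < I < Ca < Sr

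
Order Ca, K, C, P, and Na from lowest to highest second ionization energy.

Consider each +1 ion: Ca⁺ still has 1 valence electron; K⁺ is the bare [Ar] core; C⁺ still has 3 valence electrons; P⁺ still has 4 valence electrons; Na⁺ is the bare [Ne] core.
Pulling an electron out of a noble-gas core costs far more than removing a remaining valence electron, so K and Na sit at the high end of IE_2.
Valence configurations: Ca⁺ [Ar]4s¹, C⁺ [He]2s²2p¹, P⁺ [Ne]3s²3p².
Approximate IE_2 values (kJ/mol): Ca 1145, K 3052, C 2353, P 1907, Na 4562.
So the second ionization energies run Ca < P < C < K < Na.

Ca, P, C, K, Na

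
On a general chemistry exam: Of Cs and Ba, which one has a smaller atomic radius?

Ba

Cs is in period 6, group 1; Ba is in period 6, group 2.
Atomic radius shrinks across a period as nuclear charge pulls the same shell inward, and grows down a group as new shells are added.
All lie in period 6, so atomic radius increases right to left.
So Ba has the smaller atomic radius (Ba < Cs).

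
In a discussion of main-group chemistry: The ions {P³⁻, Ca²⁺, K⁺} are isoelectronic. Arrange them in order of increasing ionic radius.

All of these have 18 electrons, so size is governed by nuclear charge alone: the more protons, the stronger the pull on the same electron cloud, and the smaller the ion.
Nuclear charges: Ca²⁺ (Z=20), K⁺ (Z=19), P³⁻ (Z=15).
Smallest to largest: Ca²⁺ < K⁺ < P³⁻.

Ca²⁺, K⁺, P³⁻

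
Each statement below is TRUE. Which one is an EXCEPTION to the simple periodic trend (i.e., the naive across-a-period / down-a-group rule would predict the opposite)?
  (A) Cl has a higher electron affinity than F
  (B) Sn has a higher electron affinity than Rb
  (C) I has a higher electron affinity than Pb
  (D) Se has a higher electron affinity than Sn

The general trend: electron affinity increases across a period and decreases down a group.
(A) Cl (period 3, group 17) vs F (period 2, group 17): the stated order contradicts the simple trend.
(B) Sn (period 5, group 14) vs Rb (period 5, group 1): the stated order agrees with the simple trend.
(C) I (period 5, group 17) vs Pb (period 6, group 14): the stated order agrees with the simple trend.
(D) Se (period 4, group 16) vs Sn (period 5, group 14): the stated order agrees with the simple trend.
The exception is (A): F's small 2p subshell makes the incoming electron feel strong e⁻–e⁻ repulsion, so Cl actually releases more energy on gaining an electron.

(A)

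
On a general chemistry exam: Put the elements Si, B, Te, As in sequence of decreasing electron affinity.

B is in period 2, group 13; Si is in period 3, group 14; As is in period 4, group 15; Te is in period 5, group 16.
EA tends to increase across a period and decrease down a group, though the pattern is less regular than for IE or radius.
A diagonal step moves right (one effect) and down (the opposite effect) at once.
As > B: the two effects oppose for this pair; the across-period effect wins (78 vs 27 kJ/mol).
Si > As: period and group pull opposite ways; the down-group shift dominates (134 vs 78 kJ/mol).
Te > Si: the two effects oppose for this pair; the across-period effect wins (190 vs 134 kJ/mol).
Approximate values (kJ/mol): B 27, Si 134, As 78, Te 190.
So from highest to lowest: Te > Si > As > B.

Te, Si, As, B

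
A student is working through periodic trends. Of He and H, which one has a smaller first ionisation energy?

H

Removing the outermost electron gets harder across a period and easier down a group.
All lie in period 1, so first ionization energy increases left to right.
So H has the smaller first ionisation energy (H < He).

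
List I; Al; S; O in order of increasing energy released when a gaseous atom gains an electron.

Al < O < S < I

O is in period 2, group 16; Al is in period 3, group 13; S is in period 3, group 16; I is in period 5, group 17.
Adding an electron releases more energy for atoms nearer the top right (short of the noble gases).
Neither a single period nor a single group — weigh both effects.
O > Al: both effects reinforce here, so O is clearly the higher of the two.
S > O: this pair runs against the simple trend — see the exception note.
I > S: period and group pull opposite ways; the across-period shift dominates (295 vs 200 kJ/mol).
Note the exception: S has a higher electron affinity than O, contrary to the simple trend — the compact 2p subshell of O repels the added electron more than S's larger 3p does.
Approximate values (kJ/mol): O 141, Al 42, S 200, I 295.
So from lowest to highest: Al < O < S < I.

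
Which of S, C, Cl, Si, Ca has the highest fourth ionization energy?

Ca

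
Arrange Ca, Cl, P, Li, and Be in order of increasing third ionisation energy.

P < Cl < Ca < Li < Be

Consider each +2 ion: Ca²⁺ is the bare [Ar] core; Cl²⁺ still has 5 valence electrons; P²⁺ still has 3 valence electrons; Li²⁺ is already 1 electron into the core; Be²⁺ is the bare [He] core.
Pulling an electron out of a noble-gas core costs far more than removing a remaining valence electron, so Ca, Li and Be sit at the high end of IE_3.
Valence configurations: Cl²⁺ [Ne]3s²3p³, P²⁺ [Ne]3s²3p¹.
Approximate IE_3 values (kJ/mol): Ca 4912, Cl 3822, P 2914, Li 11815, Be 14849.
Hence IE_3: P < Cl < Ca < Li < Be.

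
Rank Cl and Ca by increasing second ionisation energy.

The second ionization energy removes an electron from the +1 ion. For each element: Cl⁺ still has 6 valence electrons; Ca⁺ still has 1 valence electron.
All are still removing valence electrons, so compare the +1 ions as you would atoms: IE_2 generally rises across a period (higher Z_eff) and falls down a group (larger shell), subject to the usual subshell exceptions.
Valence configurations: Cl⁺ [Ne]3s²3p⁴, Ca⁺ [Ar]4s¹.
The numbers (kJ/mol): Cl 2298, Ca 1145.
Overall IE_2 order: Ca < Cl.

Ca < Cl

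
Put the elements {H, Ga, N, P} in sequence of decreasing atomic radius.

H is in period 1, group 1; N is in period 2, group 15; P is in period 3, group 15; Ga is in period 4, group 13.
Across a period the added protons contract the valence shell; down a group each new principal shell makes the atom larger.
Here both period and group differ, so the two effects have to be weighed against each other.
N > H: period and group pull opposite ways; the down-group shift dominates (71 vs 32 pm).
P > N: P sits below N in group 15, so the down-group effect alone puts P larger.
Ga > P: relative to P, both the across-period and down-group shifts push Ga's atomic radius up.
Tabulated atomic radius (pm): H 32, N 71, P 111, Ga 124.
So from largest to smallest: Ga > P > N > H.

Ga > P > N > H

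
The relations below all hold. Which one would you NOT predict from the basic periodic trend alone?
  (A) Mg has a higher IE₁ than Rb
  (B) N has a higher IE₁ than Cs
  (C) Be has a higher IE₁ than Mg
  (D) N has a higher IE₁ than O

(D)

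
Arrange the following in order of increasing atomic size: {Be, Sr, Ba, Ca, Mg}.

Be is in period 2, group 2; Mg is in period 3, group 2; Ca is in period 4, group 2; Sr is in period 5, group 2; Ba is in period 6, group 2.
Radius decreases left→right (rising Z_eff, same n) and increases top→bottom (higher n).
All are in group 2, so atomic radius increases down the group.
So from smallest to largest: Be < Mg < Ca < Sr < Ba.

Be < Mg < Ca < Sr < Ba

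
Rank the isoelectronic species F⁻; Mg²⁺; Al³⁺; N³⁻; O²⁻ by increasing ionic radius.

All of these have 10 electrons, so size is governed by nuclear charge alone: the more protons, the stronger the pull on the same electron cloud, and the smaller the ion.
Nuclear charges: Al³⁺ (Z=13), Mg²⁺ (Z=12), F⁻ (Z=9), O²⁻ (Z=8), N³⁻ (Z=7).
Smallest to largest: Al³⁺ < Mg²⁺ < F⁻ < O²⁻ < N³⁻.

Al³⁺ < Mg²⁺ < F⁻ < O²⁻ < N³⁻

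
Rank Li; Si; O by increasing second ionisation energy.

Consider each +1 ion: Li⁺ is the bare [He] core; Si⁺ still has 3 valence electrons; O⁺ still has 5 valence electrons.
Pulling an electron out of a noble-gas core costs far more than removing a remaining valence electron, so Li sits at the high end of IE_2.
Valence configurations: Si⁺ [Ne]3s²3p¹, O⁺ [He]2s²2p³.
The numbers (kJ/mol): Li 7298, Si 1577, O 3388.
So the second ionization energies run Si < O < Li.

Si < O < Li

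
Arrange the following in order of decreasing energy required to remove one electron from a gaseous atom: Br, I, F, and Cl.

F is in period 2, group 17; Cl is in period 3, group 17; Br is in period 4, group 17; I is in period 5, group 17.
Removing the outermost electron gets harder across a period and easier down a group.
All are in group 17, so first ionization energy increases up the group.
So from highest to lowest: F > Cl > Br > I.

F > Cl > Br > I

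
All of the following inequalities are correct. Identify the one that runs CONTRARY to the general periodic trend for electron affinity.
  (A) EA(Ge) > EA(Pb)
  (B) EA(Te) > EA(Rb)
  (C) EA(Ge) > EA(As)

The general trend: electron affinity increases across a period and decreases down a group.
(A) Ge (period 4, group 14) vs Pb (period 6, group 14): the stated order agrees with the simple trend.
(B) Te (period 5, group 16) vs Rb (period 5, group 1): the stated order agrees with the simple trend.
(C) Ge (period 4, group 14) vs As (period 4, group 15): the stated order contradicts the simple trend.
The exception is (C): adding an electron to As's half-filled 4p³ is unfavourable, so Ge (4p²) has the more exothermic EA.

(C)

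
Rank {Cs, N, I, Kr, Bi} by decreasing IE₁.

N is in period 2, group 15; Kr is in period 4, group 18; I is in period 5, group 17; Cs is in period 6, group 1; Bi is in period 6, group 15.
IE₁ increases left→right with effective nuclear charge and decreases top→bottom as the valence shell moves farther out.
Neither a single period nor a single group — weigh both effects.
Bi > Cs: both are in period 6; the period trend gives Bi the larger value.
I > Bi: both effects reinforce here, so I is clearly the higher of the two.
Kr > I: relative to I, both the across-period and down-group shifts push Kr's first ionization energy up.
N > Kr: period and group pull opposite ways; the down-group shift dominates (1402 vs 1351 kJ/mol).
Approximate values (kJ/mol): N 1402, Kr 1351, I 1008, Cs 376, Bi 703.
So from highest to lowest: N > Kr > I > Bi > Cs.

N, Kr, I, Bi, Cs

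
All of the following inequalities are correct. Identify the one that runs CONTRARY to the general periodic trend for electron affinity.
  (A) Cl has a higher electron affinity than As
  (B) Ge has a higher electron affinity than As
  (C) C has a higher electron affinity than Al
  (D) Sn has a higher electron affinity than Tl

The general trend: electron affinity increases across a period and decreases down a group.
(A) Cl (period 3, group 17) vs As (period 4, group 15): the stated order agrees with the simple trend.
(B) Ge (period 4, group 14) vs As (period 4, group 15): the stated order contradicts the simple trend.
(C) C (period 2, group 14) vs Al (period 3, group 13): the stated order agrees with the simple trend.
(D) Sn (period 5, group 14) vs Tl (period 6, group 13): the stated order agrees with the simple trend.
The exception is (B): adding an electron to As's half-filled 4p³ is unfavourable, so Ge (4p²) has the more exothermic EA.

(B)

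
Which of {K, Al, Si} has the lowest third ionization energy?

The third ionization energy removes an electron from the +2 ion. For each element: K²⁺ is already 1 electron into the core; Al²⁺ still has 1 valence electron; Si²⁺ still has 2 valence electrons.
Core electrons are held far more tightly than valence electrons, so K tops the IE_3 order.
Valence configurations: Al²⁺ [Ne]3s¹, Si²⁺ [Ne]3s².
Approximate IE_3 values (kJ/mol): K 4420, Al 2745, Si 3232.
So the third ionization energies run Al < Si < K.

Al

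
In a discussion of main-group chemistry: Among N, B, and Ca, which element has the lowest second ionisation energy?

Ca

Consider each +1 ion: N⁺ still has 4 valence electrons; B⁺ still has 2 valence electrons; Ca⁺ still has 1 valence electron.
All are still removing valence electrons, so compare the +1 ions as you would atoms: IE_2 generally rises across a period (higher Z_eff) and falls down a group (larger shell), subject to the usual subshell exceptions.
Valence configurations: N⁺ [He]2s²2p², B⁺ [He]2s², Ca⁺ [Ar]4s¹.
Approximate IE_2 values (kJ/mol): N 2856, B 2427, Ca 1145.
Overall IE_2 order: Ca < B < N.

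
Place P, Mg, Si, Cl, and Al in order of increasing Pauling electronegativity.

Atoms toward the upper right of the periodic table pull bonding electrons most strongly.
All lie in period 3, so electronegativity increases left to right.
So from lowest to highest: Mg < Al < Si < P < Cl.

Mg, Al, Si, P, Cl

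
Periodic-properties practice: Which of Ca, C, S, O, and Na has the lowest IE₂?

Consider each +1 ion: Ca⁺ still has 1 valence electron; C⁺ still has 3 valence electrons; S⁺ still has 5 valence electrons; O⁺ still has 5 valence electrons; Na⁺ is the bare [Ne] core.
Breaking into a closed-shell core is much more expensive than removing a leftover valence electron — Na has the largest IE_2 here.
Valence configurations: Ca⁺ [Ar]4s¹, C⁺ [He]2s²2p¹, S⁺ [Ne]3s²3p³, O⁺ [He]2s²2p³.
Tabulated IE_2 (kJ/mol): Ca 1145, C 2353, S 2252, O 3388, Na 4562.
Hence IE_2: Ca < S < C < O < Na.

Ca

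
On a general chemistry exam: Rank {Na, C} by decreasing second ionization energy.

Na, C

IE_2 is the cost of taking one more electron from the +1 cation: Na⁺ is the bare [Ne] core; C⁺ still has 3 valence electrons.
Pulling an electron out of a noble-gas core costs far more than removing a remaining valence electron, so Na sits at the high end of IE_2.
The numbers (kJ/mol): Na 4562, C 2353.
Hence IE_2: C < Na.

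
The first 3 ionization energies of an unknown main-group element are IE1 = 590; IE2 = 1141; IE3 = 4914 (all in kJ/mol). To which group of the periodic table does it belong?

Group 2

Look for the largest jump between consecutive ionization energies: IE3/IE2 ≈ 4.3, far larger than any earlier ratio.
That jump marks the point where a core electron is being removed. So the atom has 2 valence electrons.
A main-group element with 2 valence electrons is in group 2.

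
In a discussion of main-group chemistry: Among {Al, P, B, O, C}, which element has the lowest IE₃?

IE_3 is the cost of taking one more electron from the +2 cation: Al²⁺ still has 1 valence electron; P²⁺ still has 3 valence electrons; B²⁺ still has 1 valence electron; O²⁺ still has 4 valence electrons; C²⁺ still has 2 valence electrons.
All are still removing valence electrons, so compare the +2 ions as you would atoms: IE_3 generally rises across a period (higher Z_eff) and falls down a group (larger shell), subject to the usual subshell exceptions.
Valence configurations: Al²⁺ [Ne]3s¹, P²⁺ [Ne]3s²3p¹, B²⁺ [He]2s¹, O²⁺ [He]2s²2p², C²⁺ [He]2s².
Tabulated IE_3 (kJ/mol): Al 2745, P 2914, B 3660, O 5300, C 4620.
Putting it together, IE_3: Al < P < B < C < O.

Al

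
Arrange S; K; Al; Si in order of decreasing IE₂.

K > S > Al > Si

The second ionization energy removes an electron from the +1 ion. For each element: S⁺ still has 5 valence electrons; K⁺ is the bare [Ar] core; Al⁺ still has 2 valence electrons; Si⁺ still has 3 valence electrons.
Pulling an electron out of a noble-gas core costs far more than removing a remaining valence electron, so K sits at the high end of IE_2.
Valence configurations: S⁺ [Ne]3s²3p³, Al⁺ [Ne]3s², Si⁺ [Ne]3s²3p¹.
Si⁺ loses a lone 3p electron whereas Al⁺ must break into a filled 3s² pair, so IE_2(Al) > IE_2(Si) even though Si has the higher nuclear charge.
Tabulated IE_2 (kJ/mol): S 2252, K 3052, Al 1817, Si 1577.
Hence IE_2: Si < Al < S < K.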